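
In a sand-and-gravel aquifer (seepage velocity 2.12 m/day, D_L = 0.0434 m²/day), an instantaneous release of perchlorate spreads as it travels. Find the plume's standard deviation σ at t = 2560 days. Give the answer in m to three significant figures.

14.9 m

Dispersive spreading gives a Gaussian with σ² = 2Dt; advection only shifts the center.
σ = √(2 × 0.0434 × 2560) = 14.9 m.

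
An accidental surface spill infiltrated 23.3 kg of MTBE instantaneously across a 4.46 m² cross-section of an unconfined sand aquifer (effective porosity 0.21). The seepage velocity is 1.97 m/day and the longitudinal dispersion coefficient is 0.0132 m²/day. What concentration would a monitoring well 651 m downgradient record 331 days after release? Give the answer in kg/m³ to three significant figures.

3.14 kg/m³

For an instantaneous plane source, C(x,t) = M/(n_e·A·√(4πDt)) · exp(−(x−vt)²/(4Dt)), with n_e·A the pore (flow) area.
Plume center vt = 1.97 × 331 = 652.07 m, so the well at 651 m is 1.07 m upgradient of the peak.
√(4πDt) = 7.410 m, giving peak height M/(n_e·A·√(4πDt)) = 23.3/(0.21 × 4.46 × 7.410) = 3.357 kg/m³.
(x−vt)²/(4Dt) = (-1.07)²/(4 × 0.0132 × 331) = 0.06551; exp(−0.06551) = 0.9366.
C = 3.357 × 0.9366 = 3.14 kg/m³.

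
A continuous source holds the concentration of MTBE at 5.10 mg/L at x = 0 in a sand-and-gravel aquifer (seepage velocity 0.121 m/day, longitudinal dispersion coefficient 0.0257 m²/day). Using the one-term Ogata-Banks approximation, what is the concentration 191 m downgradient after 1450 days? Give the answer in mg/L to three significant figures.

For a continuous step input, C/C₀ ≈ ½·erfc((x−vt)/(2√(Dt))).
vt = 0.121 × 1450 = 175.45 m and 2√(Dt) = 2√(0.0257 × 1450) = 12.21 m.
Argument (x−vt)/(2√(Dt)) = (191 − 175.45)/12.21 = 1.274; ½·erfc(1.274) = 0.03580.
C = 5.10 × 0.03580 = 0.183 mg/L.

0.183 mg/L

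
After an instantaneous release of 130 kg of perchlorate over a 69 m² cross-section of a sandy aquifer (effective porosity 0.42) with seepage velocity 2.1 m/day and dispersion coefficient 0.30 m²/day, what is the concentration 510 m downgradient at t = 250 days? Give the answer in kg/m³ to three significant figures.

0.0690 kg/m³

For an instantaneous plane source, C(x,t) = M/(n_e·A·√(4πDt)) · exp(−(x−vt)²/(4Dt)), with n_e·A the pore (flow) area.
Plume center vt = 2.1 × 250 = 525 m, so the well at 510 m is 15 m upgradient of the peak.
√(4πDt) = 30.70 m, giving peak height M/(n_e·A·√(4πDt)) = 130/(0.42 × 69 × 30.70) = 0.1461 kg/m³.
(x−vt)²/(4Dt) = (-15)²/(4 × 0.30 × 250) = 0.7500; exp(−0.7500) = 0.4724.
C = 0.1461 × 0.4724 = 0.0690 kg/m³.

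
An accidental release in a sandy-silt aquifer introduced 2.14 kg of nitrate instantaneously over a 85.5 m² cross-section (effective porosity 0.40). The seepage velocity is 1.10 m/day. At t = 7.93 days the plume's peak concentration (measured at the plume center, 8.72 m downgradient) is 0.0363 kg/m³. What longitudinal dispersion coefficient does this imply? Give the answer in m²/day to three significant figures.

0.0298 m²/day

At the plume center C_max = M/(n_e·A·√(4πDt)), so D = M²/(4πt·(n_e·A·C_max)²).
n_e·A·C_max = 0.40 × 85.5 × 0.0363 = 1.241 kg/m.
D = 2.14²/(4π × 7.93 × 1.241²) = 0.0298 m²/day.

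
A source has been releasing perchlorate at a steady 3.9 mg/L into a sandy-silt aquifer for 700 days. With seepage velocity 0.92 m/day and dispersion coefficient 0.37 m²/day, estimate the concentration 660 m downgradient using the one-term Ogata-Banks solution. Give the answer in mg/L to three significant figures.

For a continuous step input, C/C₀ ≈ ½·erfc((x−vt)/(2√(Dt))).
vt = 0.92 × 700 = 644 m and 2√(Dt) = 2√(0.37 × 700) = 32.19 m.
Argument (x−vt)/(2√(Dt)) = (660 − 644)/32.19 = 0.4970; ½·erfc(0.4970) = 0.2411.
C = 3.9 × 0.2411 = 0.940 mg/L.

0.940 mg/L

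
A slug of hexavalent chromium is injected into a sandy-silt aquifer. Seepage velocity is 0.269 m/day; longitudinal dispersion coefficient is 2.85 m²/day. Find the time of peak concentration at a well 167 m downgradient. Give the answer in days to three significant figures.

For the 1D instantaneous-source solution, setting ∂C/∂t = 0 at fixed x gives v²t² + 2Dt − x² = 0, so t = (√(D² + v²x²) − D)/v².
√(D² + v²x²) = √(2.85² + 0.269² × 167²) = 45.01; v² = 0.072361.
t = (45.01 − 2.85)/0.072361 = 583 days (vs. the pure-advection estimate x/v = 621 d).

583 days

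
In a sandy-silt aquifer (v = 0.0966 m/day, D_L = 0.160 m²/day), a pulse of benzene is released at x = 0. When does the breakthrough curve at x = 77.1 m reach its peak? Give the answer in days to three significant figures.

781 days

For the 1D instantaneous-source solution, setting ∂C/∂t = 0 at fixed x gives v²t² + 2Dt − x² = 0, so t = (√(D² + v²x²) − D)/v².
√(D² + v²x²) = √(0.160² + 0.0966² × 77.1²) = 7.450; v² = 0.00933156.
t = (7.450 − 0.160)/0.00933156 = 781 days (vs. the pure-advection estimate x/v = 798 d).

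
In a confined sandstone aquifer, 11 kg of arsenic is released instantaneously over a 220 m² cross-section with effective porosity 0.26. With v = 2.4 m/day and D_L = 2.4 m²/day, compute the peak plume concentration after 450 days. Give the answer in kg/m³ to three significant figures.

0.00165 kg/m³

The peak of an instantaneous 1D plume sits at x = vt; there the Gaussian factor is 1 and C_max = M/(n_e·A·√(4πDt)), where n_e·A is the pore area the mass is dissolved in.
√(4πDt) = √(4π × 2.4 × 450) = 116.5 m, so C_max = 11/(0.26 × 220 × 116.5) = 0.00165 kg/m³.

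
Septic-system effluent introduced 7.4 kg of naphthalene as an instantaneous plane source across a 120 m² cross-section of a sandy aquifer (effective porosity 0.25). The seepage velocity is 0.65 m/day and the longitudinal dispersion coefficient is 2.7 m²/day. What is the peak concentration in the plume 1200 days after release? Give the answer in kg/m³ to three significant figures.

The peak of an instantaneous 1D plume sits at x = vt; there the Gaussian factor is 1 and C_max = M/(n_e·A·√(4πDt)), where n_e·A is the pore area the mass is dissolved in.
√(4πDt) = √(4π × 2.7 × 1200) = 201.8 m, so C_max = 7.4/(0.25 × 120 × 201.8) = 0.00122 kg/m³.

0.00122 kg/m³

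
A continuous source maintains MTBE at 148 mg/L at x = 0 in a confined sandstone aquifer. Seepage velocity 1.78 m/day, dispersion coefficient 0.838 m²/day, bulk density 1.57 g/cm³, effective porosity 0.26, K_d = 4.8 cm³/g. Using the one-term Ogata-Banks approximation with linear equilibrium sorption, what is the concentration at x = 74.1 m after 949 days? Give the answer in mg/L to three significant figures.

Retardation factor R = 1 + ρ_b·K_d/n = 1 + 1.57 × 4.8/0.26 = 29.98.
Sorption retards both mechanisms: v_R = v/R = 0.05937 m/day, D_R = D/R = 0.02795 m²/day.
v_R·t = 0.05937 × 949 = 56.34213 m; 2√(D_R t) = 10.30 m; argument = (74.1 − 56.34213)/10.30 = 1.724.
C = C₀ × ½·erfc(1.724) = 148 × 0.007382 = 1.09 mg/L.

1.09 mg/L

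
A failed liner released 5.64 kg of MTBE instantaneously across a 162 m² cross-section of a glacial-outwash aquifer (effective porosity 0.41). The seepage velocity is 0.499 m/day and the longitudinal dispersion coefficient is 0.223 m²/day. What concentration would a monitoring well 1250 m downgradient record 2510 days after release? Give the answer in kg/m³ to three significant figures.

For an instantaneous plane source, C(x,t) = M/(n_e·A·√(4πDt)) · exp(−(x−vt)²/(4Dt)), with n_e·A the pore (flow) area.
Plume center vt = 0.499 × 2510 = 1252.49 m, so the well at 1250 m is 2.49 m upgradient of the peak.
√(4πDt) = 83.87 m, giving peak height M/(n_e·A·√(4πDt)) = 5.64/(0.41 × 162 × 83.87) = 0.001012 kg/m³.
(x−vt)²/(4Dt) = (-2.49)²/(4 × 0.223 × 2510) = 0.002769; exp(−0.002769) = 0.9972.
C = 0.001012 × 0.9972 = 0.00101 kg/m³.

0.00101 kg/m³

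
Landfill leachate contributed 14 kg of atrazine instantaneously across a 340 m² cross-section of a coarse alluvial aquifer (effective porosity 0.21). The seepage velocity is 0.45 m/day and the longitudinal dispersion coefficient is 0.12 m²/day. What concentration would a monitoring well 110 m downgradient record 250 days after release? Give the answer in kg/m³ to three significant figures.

For an instantaneous plane source, C(x,t) = M/(n_e·A·√(4πDt)) · exp(−(x−vt)²/(4Dt)), with n_e·A the pore (flow) area.
Plume center vt = 0.45 × 250 = 112.5 m, so the well at 110 m is 2.5 m upgradient of the peak.
√(4πDt) = 19.42 m, giving peak height M/(n_e·A·√(4πDt)) = 14/(0.21 × 340 × 19.42) = 0.01010 kg/m³.
(x−vt)²/(4Dt) = (-2.5)²/(4 × 0.12 × 250) = 0.05208; exp(−0.05208) = 0.9493.
C = 0.01010 × 0.9493 = 0.00959 kg/m³.

0.00959 kg/m³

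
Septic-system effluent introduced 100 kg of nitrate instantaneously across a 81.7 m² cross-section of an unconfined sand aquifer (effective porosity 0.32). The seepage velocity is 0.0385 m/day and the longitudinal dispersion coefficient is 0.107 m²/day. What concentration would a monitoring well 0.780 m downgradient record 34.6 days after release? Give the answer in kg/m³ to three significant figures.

For an instantaneous plane source, C(x,t) = M/(n_e·A·√(4πDt)) · exp(−(x−vt)²/(4Dt)), with n_e·A the pore (flow) area.
Plume center vt = 0.0385 × 34.6 = 1.3321 m, so the well at 0.780 m is 0.5521 m upgradient of the peak.
√(4πDt) = 6.821 m, giving peak height M/(n_e·A·√(4πDt)) = 100/(0.32 × 81.7 × 6.821) = 0.5608 kg/m³.
(x−vt)²/(4Dt) = (-0.5521)²/(4 × 0.107 × 34.6) = 0.02058; exp(−0.02058) = 0.9796.
C = 0.5608 × 0.9796 = 0.549 kg/m³.

0.549 kg/m³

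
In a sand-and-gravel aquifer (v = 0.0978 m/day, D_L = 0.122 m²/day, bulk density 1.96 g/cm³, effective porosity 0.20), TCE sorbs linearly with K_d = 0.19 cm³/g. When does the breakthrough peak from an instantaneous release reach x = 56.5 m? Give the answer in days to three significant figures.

Retardation factor R = 1 + ρ_b·K_d/n = 1 + 1.96 × 0.19/0.20 = 2.862.
Sorption retards both mechanisms: v_R = v/R = 0.03417 m/day, D_R = D/R = 0.04263 m²/day.
Peak time from v_R²t² + 2D_R t − x² = 0: t = (√(D_R² + v_R²x²) − D_R)/v_R².
√(D_R² + v_R²x²) = √(0.04263² + 0.03417² × 56.5²) = 1.931; v_R² = 0.001168.
t = (1.931 − 0.04263)/0.001168 = 1620 days.

1620 days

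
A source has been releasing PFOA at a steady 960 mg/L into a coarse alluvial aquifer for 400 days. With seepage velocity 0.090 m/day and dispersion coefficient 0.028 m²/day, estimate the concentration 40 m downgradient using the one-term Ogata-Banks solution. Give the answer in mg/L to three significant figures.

191 mg/L

For a continuous step input, C/C₀ ≈ ½·erfc((x−vt)/(2√(Dt))).
vt = 0.090 × 400 = 36 m and 2√(Dt) = 2√(0.028 × 400) = 6.693 m.
Argument (x−vt)/(2√(Dt)) = (40 − 36)/6.693 = 0.5976; ½·erfc(0.5976) = 0.1990.
C = 960 × 0.1990 = 191 mg/L.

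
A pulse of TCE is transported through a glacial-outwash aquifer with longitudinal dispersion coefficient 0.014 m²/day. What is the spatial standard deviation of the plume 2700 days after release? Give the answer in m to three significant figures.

8.69 m

Dispersive spreading gives a Gaussian with σ² = 2Dt; advection only shifts the center.
σ = √(2 × 0.014 × 2700) = 8.69 m.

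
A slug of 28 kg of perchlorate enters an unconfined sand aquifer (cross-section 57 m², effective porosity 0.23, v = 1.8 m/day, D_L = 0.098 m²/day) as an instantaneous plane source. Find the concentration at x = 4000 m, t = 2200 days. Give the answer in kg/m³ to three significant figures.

For an instantaneous plane source, C(x,t) = M/(n_e·A·√(4πDt)) · exp(−(x−vt)²/(4Dt)), with n_e·A the pore (flow) area.
Plume center vt = 1.8 × 2200 = 3960 m, so the well at 4000 m is 40 m downgradient of the peak.
√(4πDt) = 52.05 m, giving peak height M/(n_e·A·√(4πDt)) = 28/(0.23 × 57 × 52.05) = 0.04103 kg/m³.
(x−vt)²/(4Dt) = (40)²/(4 × 0.098 × 2200) = 1.855; exp(−1.855) = 0.1565.
C = 0.04103 × 0.1565 = 0.00642 kg/m³.

0.00642 kg/m³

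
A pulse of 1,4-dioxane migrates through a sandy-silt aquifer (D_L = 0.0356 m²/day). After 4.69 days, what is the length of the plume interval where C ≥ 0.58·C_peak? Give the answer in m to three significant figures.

1.21 m

The plume is Gaussian with σ = √(2Dt) = √(2 × 0.0356 × 4.69) = 0.5779 m.
C/C_peak = exp(−Δx²/(2σ²)) = 0.58 ⇒ Δx = σ·√(−2 ln 0.58) = 0.5779 × 1.044 = 0.6033 m.
Width = 2Δx = 1.21 m.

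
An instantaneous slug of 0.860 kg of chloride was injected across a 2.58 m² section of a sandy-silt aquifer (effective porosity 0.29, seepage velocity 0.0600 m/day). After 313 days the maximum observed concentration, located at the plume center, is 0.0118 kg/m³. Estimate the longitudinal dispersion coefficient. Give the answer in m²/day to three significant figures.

2.41 m²/day

At the plume center C_max = M/(n_e·A·√(4πDt)), so D = M²/(4πt·(n_e·A·C_max)²).
n_e·A·C_max = 0.29 × 2.58 × 0.0118 = 0.008829 kg/m.
D = 0.860²/(4π × 313 × 0.008829²) = 2.41 m²/day.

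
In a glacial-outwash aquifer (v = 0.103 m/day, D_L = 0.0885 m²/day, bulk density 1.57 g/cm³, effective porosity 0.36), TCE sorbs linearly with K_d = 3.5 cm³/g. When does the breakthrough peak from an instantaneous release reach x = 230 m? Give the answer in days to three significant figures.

36200 days

Retardation factor R = 1 + ρ_b·K_d/n = 1 + 1.57 × 3.5/0.36 = 16.26.
Sorption retards both mechanisms: v_R = v/R = 0.006335 m/day, D_R = D/R = 0.005443 m²/day.
Peak time from v_R²t² + 2D_R t − x² = 0: t = (√(D_R² + v_R²x²) − D_R)/v_R².
√(D_R² + v_R²x²) = √(0.005443² + 0.006335² × 230²) = 1.457; v_R² = 4.013e-05.
t = (1.457 − 0.005443)/4.013e-05 = 36200 days.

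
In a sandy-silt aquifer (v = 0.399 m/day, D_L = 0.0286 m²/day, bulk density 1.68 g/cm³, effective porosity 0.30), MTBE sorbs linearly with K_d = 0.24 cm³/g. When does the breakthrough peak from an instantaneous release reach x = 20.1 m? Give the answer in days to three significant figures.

118 days

Retardation factor R = 1 + ρ_b·K_d/n = 1 + 1.68 × 0.24/0.30 = 2.344.
Sorption retards both mechanisms: v_R = v/R = 0.1702 m/day, D_R = D/R = 0.01220 m²/day.
Peak time from v_R²t² + 2D_R t − x² = 0: t = (√(D_R² + v_R²x²) − D_R)/v_R².
√(D_R² + v_R²x²) = √(0.01220² + 0.1702² × 20.1²) = 3.421; v_R² = 0.02897.
t = (3.421 − 0.01220)/0.02897 = 118 days.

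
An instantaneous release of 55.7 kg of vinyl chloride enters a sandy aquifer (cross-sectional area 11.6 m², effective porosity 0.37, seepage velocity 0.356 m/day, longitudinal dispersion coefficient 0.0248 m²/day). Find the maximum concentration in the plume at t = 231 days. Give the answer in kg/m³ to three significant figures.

1.53 kg/m³

The peak of an instantaneous 1D plume sits at x = vt; there the Gaussian factor is 1 and C_max = M/(n_e·A·√(4πDt)), where n_e·A is the pore area the mass is dissolved in.
√(4πDt) = √(4π × 0.0248 × 231) = 8.485 m, so C_max = 55.7/(0.37 × 11.6 × 8.485) = 1.53 kg/m³.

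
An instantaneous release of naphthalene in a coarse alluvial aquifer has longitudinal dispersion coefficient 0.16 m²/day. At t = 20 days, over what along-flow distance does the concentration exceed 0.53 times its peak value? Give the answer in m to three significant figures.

The plume is Gaussian with σ = √(2Dt) = √(2 × 0.16 × 20) = 2.530 m.
C/C_peak = exp(−Δx²/(2σ²)) = 0.53 ⇒ Δx = σ·√(−2 ln 0.53) = 2.530 × 1.127 = 2.851 m.
Width = 2Δx = 5.70 m.

5.70 m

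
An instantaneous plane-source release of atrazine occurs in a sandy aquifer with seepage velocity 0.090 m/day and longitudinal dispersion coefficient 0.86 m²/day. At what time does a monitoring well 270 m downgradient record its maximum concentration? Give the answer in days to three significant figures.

2900 days

For the 1D instantaneous-source solution, setting ∂C/∂t = 0 at fixed x gives v²t² + 2Dt − x² = 0, so t = (√(D² + v²x²) − D)/v².
√(D² + v²x²) = √(0.86² + 0.090² × 270²) = 24.32; v² = 0.0081.
t = (24.32 − 0.86)/0.0081 = 2900 days (vs. the pure-advection estimate x/v = 3000 d).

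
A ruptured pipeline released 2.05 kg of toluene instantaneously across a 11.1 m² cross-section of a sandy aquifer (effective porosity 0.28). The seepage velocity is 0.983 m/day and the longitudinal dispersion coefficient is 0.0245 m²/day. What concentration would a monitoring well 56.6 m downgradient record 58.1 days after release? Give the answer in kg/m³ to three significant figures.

0.149 kg/m³

For an instantaneous plane source, C(x,t) = M/(n_e·A·√(4πDt)) · exp(−(x−vt)²/(4Dt)), with n_e·A the pore (flow) area.
Plume center vt = 0.983 × 58.1 = 57.1123 m, so the well at 56.6 m is 0.5123 m upgradient of the peak.
√(4πDt) = 4.229 m, giving peak height M/(n_e·A·√(4πDt)) = 2.05/(0.28 × 11.1 × 4.229) = 0.1560 kg/m³.
(x−vt)²/(4Dt) = (-0.5123)²/(4 × 0.0245 × 58.1) = 0.04609; exp(−0.04609) = 0.9550.
C = 0.1560 × 0.9550 = 0.149 kg/m³.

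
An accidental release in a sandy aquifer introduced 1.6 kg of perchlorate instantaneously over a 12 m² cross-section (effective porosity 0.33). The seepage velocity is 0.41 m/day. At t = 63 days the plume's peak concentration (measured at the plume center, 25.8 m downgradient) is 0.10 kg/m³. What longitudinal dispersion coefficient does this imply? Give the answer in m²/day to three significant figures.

0.0206 m²/day

At the plume center C_max = M/(n_e·A·√(4πDt)), so D = M²/(4πt·(n_e·A·C_max)²).
n_e·A·C_max = 0.33 × 12 × 0.10 = 0.3960 kg/m.
D = 1.6²/(4π × 63 × 0.3960²) = 0.0206 m²/day.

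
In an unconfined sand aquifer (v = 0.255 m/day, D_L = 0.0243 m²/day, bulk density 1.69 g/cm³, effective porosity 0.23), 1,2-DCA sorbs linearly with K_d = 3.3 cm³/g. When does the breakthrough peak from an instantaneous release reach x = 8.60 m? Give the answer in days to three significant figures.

Retardation factor R = 1 + ρ_b·K_d/n = 1 + 1.69 × 3.3/0.23 = 25.25.
Sorption retards both mechanisms: v_R = v/R = 0.01010 m/day, D_R = D/R = 0.0009624 m²/day.
Peak time from v_R²t² + 2D_R t − x² = 0: t = (√(D_R² + v_R²x²) − D_R)/v_R².
√(D_R² + v_R²x²) = √(0.0009624² + 0.01010² × 8.60²) = 0.08687; v_R² = 0.0001020.
t = (0.08687 − 0.0009624)/0.0001020 = 842 days.

842 days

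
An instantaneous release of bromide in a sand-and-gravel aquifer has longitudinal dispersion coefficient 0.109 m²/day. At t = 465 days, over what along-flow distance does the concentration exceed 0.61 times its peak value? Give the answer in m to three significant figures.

The plume is Gaussian with σ = √(2Dt) = √(2 × 0.109 × 465) = 10.07 m.
C/C_peak = exp(−Δx²/(2σ²)) = 0.61 ⇒ Δx = σ·√(−2 ln 0.61) = 10.07 × 0.9943 = 10.01 m.
Width = 2Δx = 20.0 m.

20.0 m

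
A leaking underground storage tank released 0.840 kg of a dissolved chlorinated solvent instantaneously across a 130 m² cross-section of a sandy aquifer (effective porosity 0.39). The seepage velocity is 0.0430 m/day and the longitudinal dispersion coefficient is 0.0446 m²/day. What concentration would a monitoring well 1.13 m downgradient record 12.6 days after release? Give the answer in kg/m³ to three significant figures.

0.00535 kg/m³

For an instantaneous plane source, C(x,t) = M/(n_e·A·√(4πDt)) · exp(−(x−vt)²/(4Dt)), with n_e·A the pore (flow) area.
Plume center vt = 0.0430 × 12.6 = 0.5418 m, so the well at 1.13 m is 0.5882 m downgradient of the peak.
√(4πDt) = 2.657 m, giving peak height M/(n_e·A·√(4πDt)) = 0.840/(0.39 × 130 × 2.657) = 0.006236 kg/m³.
(x−vt)²/(4Dt) = (0.5882)²/(4 × 0.0446 × 12.6) = 0.1539; exp(−0.1539) = 0.8574.
C = 0.006236 × 0.8574 = 0.00535 kg/m³.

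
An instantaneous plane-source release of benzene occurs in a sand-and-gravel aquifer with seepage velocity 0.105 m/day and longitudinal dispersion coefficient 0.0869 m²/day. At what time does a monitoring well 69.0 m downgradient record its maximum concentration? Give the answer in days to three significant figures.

649 days

For the 1D instantaneous-source solution, setting ∂C/∂t = 0 at fixed x gives v²t² + 2Dt − x² = 0, so t = (√(D² + v²x²) − D)/v².
√(D² + v²x²) = √(0.0869² + 0.105² × 69.0²) = 7.246; v² = 0.011025.
t = (7.246 − 0.0869)/0.011025 = 649 days (vs. the pure-advection estimate x/v = 657 d).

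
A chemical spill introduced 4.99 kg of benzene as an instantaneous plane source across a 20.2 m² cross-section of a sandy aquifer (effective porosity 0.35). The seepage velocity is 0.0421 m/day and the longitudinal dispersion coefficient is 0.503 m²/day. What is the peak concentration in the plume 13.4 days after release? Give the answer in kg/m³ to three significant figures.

0.0767 kg/m³

The peak of an instantaneous 1D plume sits at x = vt; there the Gaussian factor is 1 and C_max = M/(n_e·A·√(4πDt)), where n_e·A is the pore area the mass is dissolved in.
√(4πDt) = √(4π × 0.503 × 13.4) = 9.203 m, so C_max = 4.99/(0.35 × 20.2 × 9.203) = 0.0767 kg/m³.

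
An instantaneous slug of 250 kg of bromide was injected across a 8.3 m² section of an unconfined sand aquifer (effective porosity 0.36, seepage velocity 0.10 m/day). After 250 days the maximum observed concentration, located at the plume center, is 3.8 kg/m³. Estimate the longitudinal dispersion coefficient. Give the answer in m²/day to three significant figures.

At the plume center C_max = M/(n_e·A·√(4πDt)), so D = M²/(4πt·(n_e·A·C_max)²).
n_e·A·C_max = 0.36 × 8.3 × 3.8 = 11.35 kg/m.
D = 250²/(4π × 250 × 11.35²) = 0.154 m²/day.

0.154 m²/day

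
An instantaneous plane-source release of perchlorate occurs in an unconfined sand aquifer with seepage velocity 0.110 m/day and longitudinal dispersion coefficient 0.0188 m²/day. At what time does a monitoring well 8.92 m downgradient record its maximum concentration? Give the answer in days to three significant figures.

For the 1D instantaneous-source solution, setting ∂C/∂t = 0 at fixed x gives v²t² + 2Dt − x² = 0, so t = (√(D² + v²x²) − D)/v².
√(D² + v²x²) = √(0.0188² + 0.110² × 8.92²) = 0.9814; v² = 0.0121.
t = (0.9814 − 0.0188)/0.0121 = 79.6 days (vs. the pure-advection estimate x/v = 81.1 d).

79.6 days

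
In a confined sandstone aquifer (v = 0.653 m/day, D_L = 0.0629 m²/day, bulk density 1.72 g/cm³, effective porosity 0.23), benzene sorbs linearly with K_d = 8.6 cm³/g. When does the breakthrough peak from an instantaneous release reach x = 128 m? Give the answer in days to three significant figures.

Retardation factor R = 1 + ρ_b·K_d/n = 1 + 1.72 × 8.6/0.23 = 65.31.
Sorption retards both mechanisms: v_R = v/R = 0.009998 m/day, D_R = D/R = 0.0009631 m²/day.
Peak time from v_R²t² + 2D_R t − x² = 0: t = (√(D_R² + v_R²x²) − D_R)/v_R².
√(D_R² + v_R²x²) = √(0.0009631² + 0.009998² × 128²) = 1.280; v_R² = 9.996e-05.
t = (1.280 − 0.0009631)/9.996e-05 = 12800 days.

12800 days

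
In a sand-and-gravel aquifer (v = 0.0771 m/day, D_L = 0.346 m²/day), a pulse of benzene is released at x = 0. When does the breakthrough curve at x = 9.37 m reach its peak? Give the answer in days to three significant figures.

76.5 days

For the 1D instantaneous-source solution, setting ∂C/∂t = 0 at fixed x gives v²t² + 2Dt − x² = 0, so t = (√(D² + v²x²) − D)/v².
√(D² + v²x²) = √(0.346² + 0.0771² × 9.37²) = 0.8010; v² = 0.00594441.
t = (0.8010 − 0.346)/0.00594441 = 76.5 days (vs. the pure-advection estimate x/v = 122 d).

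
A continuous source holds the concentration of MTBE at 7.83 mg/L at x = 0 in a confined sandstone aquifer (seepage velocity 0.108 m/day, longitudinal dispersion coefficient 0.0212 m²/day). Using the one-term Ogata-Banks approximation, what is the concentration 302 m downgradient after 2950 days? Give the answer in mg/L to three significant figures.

7.29 mg/L

For a continuous step input, C/C₀ ≈ ½·erfc((x−vt)/(2√(Dt))).
vt = 0.108 × 2950 = 318.6 m and 2√(Dt) = 2√(0.0212 × 2950) = 15.82 m.
Argument (x−vt)/(2√(Dt)) = (302 − 318.6)/15.82 = -1.049; ½·erfc(-1.049) = 0.9310.
C = 7.83 × 0.9310 = 7.29 mg/L.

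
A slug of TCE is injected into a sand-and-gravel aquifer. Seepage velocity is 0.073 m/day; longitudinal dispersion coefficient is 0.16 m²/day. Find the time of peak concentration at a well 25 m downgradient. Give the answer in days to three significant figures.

314 days

For the 1D instantaneous-source solution, setting ∂C/∂t = 0 at fixed x gives v²t² + 2Dt − x² = 0, so t = (√(D² + v²x²) − D)/v².
√(D² + v²x²) = √(0.16² + 0.073² × 25²) = 1.832; v² = 0.005329.
t = (1.832 − 0.16)/0.005329 = 314 days (vs. the pure-advection estimate x/v = 342 d).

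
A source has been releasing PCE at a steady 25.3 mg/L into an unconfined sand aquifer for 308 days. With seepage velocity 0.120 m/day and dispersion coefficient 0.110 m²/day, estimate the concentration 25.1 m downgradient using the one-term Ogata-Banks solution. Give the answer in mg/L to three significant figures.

For a continuous step input, C/C₀ ≈ ½·erfc((x−vt)/(2√(Dt))).
vt = 0.120 × 308 = 36.96 m and 2√(Dt) = 2√(0.110 × 308) = 11.64 m.
Argument (x−vt)/(2√(Dt)) = (25.1 − 36.96)/11.64 = -1.019; ½·erfc(-1.019) = 0.9252.
C = 25.3 × 0.9252 = 23.4 mg/L.

23.4 mg/L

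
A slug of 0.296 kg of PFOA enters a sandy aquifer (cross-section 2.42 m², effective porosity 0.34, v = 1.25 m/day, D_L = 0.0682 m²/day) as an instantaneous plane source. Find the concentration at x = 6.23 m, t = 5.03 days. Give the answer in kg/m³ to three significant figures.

For an instantaneous plane source, C(x,t) = M/(n_e·A·√(4πDt)) · exp(−(x−vt)²/(4Dt)), with n_e·A the pore (flow) area.
Plume center vt = 1.25 × 5.03 = 6.2875 m, so the well at 6.23 m is 0.0575 m upgradient of the peak.
√(4πDt) = 2.076 m, giving peak height M/(n_e·A·√(4πDt)) = 0.296/(0.34 × 2.42 × 2.076) = 0.1733 kg/m³.
(x−vt)²/(4Dt) = (-0.0575)²/(4 × 0.0682 × 5.03) = 0.002409; exp(−0.002409) = 0.9976.
C = 0.1733 × 0.9976 = 0.173 kg/m³.

0.173 kg/m³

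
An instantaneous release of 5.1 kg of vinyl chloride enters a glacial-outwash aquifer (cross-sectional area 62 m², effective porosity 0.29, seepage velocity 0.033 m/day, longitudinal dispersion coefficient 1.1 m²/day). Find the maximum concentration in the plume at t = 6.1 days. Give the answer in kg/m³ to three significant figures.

The peak of an instantaneous 1D plume sits at x = vt; there the Gaussian factor is 1 and C_max = M/(n_e·A·√(4πDt)), where n_e·A is the pore area the mass is dissolved in.
√(4πDt) = √(4π × 1.1 × 6.1) = 9.183 m, so C_max = 5.1/(0.29 × 62 × 9.183) = 0.0309 kg/m³.

0.0309 kg/m³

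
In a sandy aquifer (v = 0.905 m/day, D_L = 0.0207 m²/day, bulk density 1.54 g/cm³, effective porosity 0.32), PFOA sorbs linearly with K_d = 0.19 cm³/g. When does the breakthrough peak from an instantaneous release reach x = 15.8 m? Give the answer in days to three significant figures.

Retardation factor R = 1 + ρ_b·K_d/n = 1 + 1.54 × 0.19/0.32 = 1.914.
Sorption retards both mechanisms: v_R = v/R = 0.4728 m/day, D_R = D/R = 0.01082 m²/day.
Peak time from v_R²t² + 2D_R t − x² = 0: t = (√(D_R² + v_R²x²) − D_R)/v_R².
√(D_R² + v_R²x²) = √(0.01082² + 0.4728² × 15.8²) = 7.470; v_R² = 0.2235.
t = (7.470 − 0.01082)/0.2235 = 33.4 days.

33.4 days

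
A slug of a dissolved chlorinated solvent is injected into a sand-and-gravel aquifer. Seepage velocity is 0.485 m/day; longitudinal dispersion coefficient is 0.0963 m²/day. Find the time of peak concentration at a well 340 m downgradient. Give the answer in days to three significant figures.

701 days

For the 1D instantaneous-source solution, setting ∂C/∂t = 0 at fixed x gives v²t² + 2Dt − x² = 0, so t = (√(D² + v²x²) − D)/v².
√(D² + v²x²) = √(0.0963² + 0.485² × 340²) = 164.9; v² = 0.235225.
t = (164.9 − 0.0963)/0.235225 = 701 days (vs. the pure-advection estimate x/v = 701 d).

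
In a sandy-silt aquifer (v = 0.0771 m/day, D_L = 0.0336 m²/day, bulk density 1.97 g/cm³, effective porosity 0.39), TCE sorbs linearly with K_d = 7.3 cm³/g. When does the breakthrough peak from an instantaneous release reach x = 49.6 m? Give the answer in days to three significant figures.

Retardation factor R = 1 + ρ_b·K_d/n = 1 + 1.97 × 7.3/0.39 = 37.87.
Sorption retards both mechanisms: v_R = v/R = 0.002036 m/day, D_R = D/R = 0.0008872 m²/day.
Peak time from v_R²t² + 2D_R t − x² = 0: t = (√(D_R² + v_R²x²) − D_R)/v_R².
√(D_R² + v_R²x²) = √(0.0008872² + 0.002036² × 49.6²) = 0.1010; v_R² = 4.145e-06.
t = (0.1010 − 0.0008872)/4.145e-06 = 24200 days.

24200 days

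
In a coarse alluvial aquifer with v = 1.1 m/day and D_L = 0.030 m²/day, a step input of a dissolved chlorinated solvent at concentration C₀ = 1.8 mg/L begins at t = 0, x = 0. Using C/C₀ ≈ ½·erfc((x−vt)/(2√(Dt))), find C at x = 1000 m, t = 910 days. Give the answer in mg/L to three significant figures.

0.997 mg/L

For a continuous step input, C/C₀ ≈ ½·erfc((x−vt)/(2√(Dt))).
vt = 1.1 × 910 = 1001 m and 2√(Dt) = 2√(0.030 × 910) = 10.45 m.
Argument (x−vt)/(2√(Dt)) = (1000 − 1001)/10.45 = -0.09569; ½·erfc(-0.09569) = 0.5538.
C = 1.8 × 0.5538 = 0.997 mg/L.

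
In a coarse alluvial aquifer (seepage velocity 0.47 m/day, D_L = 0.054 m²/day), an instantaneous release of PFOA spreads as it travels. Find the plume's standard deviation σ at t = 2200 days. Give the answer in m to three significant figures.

Dispersive spreading gives a Gaussian with σ² = 2Dt; advection only shifts the center.
σ = √(2 × 0.054 × 2200) = 15.4 m.

15.4 m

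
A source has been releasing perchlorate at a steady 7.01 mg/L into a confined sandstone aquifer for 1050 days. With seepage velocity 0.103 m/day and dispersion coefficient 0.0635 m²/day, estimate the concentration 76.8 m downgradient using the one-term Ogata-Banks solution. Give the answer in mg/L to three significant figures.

6.99 mg/L

For a continuous step input, C/C₀ ≈ ½·erfc((x−vt)/(2√(Dt))).
vt = 0.103 × 1050 = 108.15 m and 2√(Dt) = 2√(0.0635 × 1050) = 16.33 m.
Argument (x−vt)/(2√(Dt)) = (76.8 − 108.15)/16.33 = -1.920; ½·erfc(-1.920) = 0.9967.
C = 7.01 × 0.9967 = 6.99 mg/L.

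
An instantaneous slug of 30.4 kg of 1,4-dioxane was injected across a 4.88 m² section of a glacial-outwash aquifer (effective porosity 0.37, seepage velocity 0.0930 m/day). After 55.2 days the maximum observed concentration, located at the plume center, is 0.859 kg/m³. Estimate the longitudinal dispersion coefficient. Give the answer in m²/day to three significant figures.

0.554 m²/day

At the plume center C_max = M/(n_e·A·√(4πDt)), so D = M²/(4πt·(n_e·A·C_max)²).
n_e·A·C_max = 0.37 × 4.88 × 0.859 = 1.551 kg/m.
D = 30.4²/(4π × 55.2 × 1.551²) = 0.554 m²/day.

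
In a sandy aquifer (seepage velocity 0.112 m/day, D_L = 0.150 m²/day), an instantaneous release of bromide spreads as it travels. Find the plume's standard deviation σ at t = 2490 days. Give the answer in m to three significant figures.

Dispersive spreading gives a Gaussian with σ² = 2Dt; advection only shifts the center.
σ = √(2 × 0.150 × 2490) = 27.3 m.

27.3 m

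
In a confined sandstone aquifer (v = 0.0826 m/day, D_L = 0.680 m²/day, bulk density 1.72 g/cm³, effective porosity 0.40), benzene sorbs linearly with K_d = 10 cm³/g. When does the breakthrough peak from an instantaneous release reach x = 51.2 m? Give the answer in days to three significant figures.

Retardation factor R = 1 + ρ_b·K_d/n = 1 + 1.72 × 10/0.40 = 44.00.
Sorption retards both mechanisms: v_R = v/R = 0.001877 m/day, D_R = D/R = 0.01545 m²/day.
Peak time from v_R²t² + 2D_R t − x² = 0: t = (√(D_R² + v_R²x²) − D_R)/v_R².
√(D_R² + v_R²x²) = √(0.01545² + 0.001877² × 51.2²) = 0.09734; v_R² = 3.523e-06.
t = (0.09734 − 0.01545)/3.523e-06 = 23200 days.

23200 days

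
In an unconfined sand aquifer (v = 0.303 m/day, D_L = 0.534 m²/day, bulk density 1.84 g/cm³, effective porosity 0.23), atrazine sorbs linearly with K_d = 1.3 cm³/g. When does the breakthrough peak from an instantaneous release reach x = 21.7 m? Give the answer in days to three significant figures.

753 days

Retardation factor R = 1 + ρ_b·K_d/n = 1 + 1.84 × 1.3/0.23 = 11.40.
Sorption retards both mechanisms: v_R = v/R = 0.02658 m/day, D_R = D/R = 0.04684 m²/day.
Peak time from v_R²t² + 2D_R t − x² = 0: t = (√(D_R² + v_R²x²) − D_R)/v_R².
√(D_R² + v_R²x²) = √(0.04684² + 0.02658² × 21.7²) = 0.5787; v_R² = 0.0007065.
t = (0.5787 − 0.04684)/0.0007065 = 753 days.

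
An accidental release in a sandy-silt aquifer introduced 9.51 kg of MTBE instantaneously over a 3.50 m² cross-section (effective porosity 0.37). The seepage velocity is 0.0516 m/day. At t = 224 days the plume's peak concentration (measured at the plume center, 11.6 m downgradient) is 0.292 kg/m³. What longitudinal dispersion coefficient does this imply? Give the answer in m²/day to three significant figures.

0.225 m²/day

At the plume center C_max = M/(n_e·A·√(4πDt)), so D = M²/(4πt·(n_e·A·C_max)²).
n_e·A·C_max = 0.37 × 3.50 × 0.292 = 0.3781 kg/m.
D = 9.51²/(4π × 224 × 0.3781²) = 0.225 m²/day.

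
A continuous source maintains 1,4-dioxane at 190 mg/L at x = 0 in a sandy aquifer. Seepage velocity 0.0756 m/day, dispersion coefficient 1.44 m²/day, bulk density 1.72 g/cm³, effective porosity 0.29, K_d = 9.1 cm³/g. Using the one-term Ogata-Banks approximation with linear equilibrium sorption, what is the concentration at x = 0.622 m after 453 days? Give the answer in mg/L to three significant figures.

Retardation factor R = 1 + ρ_b·K_d/n = 1 + 1.72 × 9.1/0.29 = 54.97.
Sorption retards both mechanisms: v_R = v/R = 0.001375 m/day, D_R = D/R = 0.02620 m²/day.
v_R·t = 0.001375 × 453 = 0.622875 m; 2√(D_R t) = 6.890 m; argument = (0.622 − 0.622875)/6.890 = -0.0001270.
C = C₀ × ½·erfc(-0.0001270) = 190 × 0.5001 = 95.0 mg/L.

95.0 mg/L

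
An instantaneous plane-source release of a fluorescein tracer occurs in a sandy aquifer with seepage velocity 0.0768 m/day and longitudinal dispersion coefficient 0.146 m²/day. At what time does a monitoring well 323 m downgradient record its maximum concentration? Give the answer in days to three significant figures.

For the 1D instantaneous-source solution, setting ∂C/∂t = 0 at fixed x gives v²t² + 2Dt − x² = 0, so t = (√(D² + v²x²) − D)/v².
√(D² + v²x²) = √(0.146² + 0.0768² × 323²) = 24.81; v² = 0.00589824.
t = (24.81 − 0.146)/0.00589824 = 4180 days (vs. the pure-advection estimate x/v = 4210 d).

4180 days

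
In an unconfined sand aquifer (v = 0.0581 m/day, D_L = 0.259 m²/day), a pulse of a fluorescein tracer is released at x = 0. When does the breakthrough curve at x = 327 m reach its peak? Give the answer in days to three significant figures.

5550 days

For the 1D instantaneous-source solution, setting ∂C/∂t = 0 at fixed x gives v²t² + 2Dt − x² = 0, so t = (√(D² + v²x²) − D)/v².
√(D² + v²x²) = √(0.259² + 0.0581² × 327²) = 19.00; v² = 0.00337561.
t = (19.00 − 0.259)/0.00337561 = 5550 days (vs. the pure-advection estimate x/v = 5630 d).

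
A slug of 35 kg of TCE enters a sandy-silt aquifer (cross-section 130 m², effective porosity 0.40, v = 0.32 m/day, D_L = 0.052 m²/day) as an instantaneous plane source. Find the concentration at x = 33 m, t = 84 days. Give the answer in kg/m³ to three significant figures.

For an instantaneous plane source, C(x,t) = M/(n_e·A·√(4πDt)) · exp(−(x−vt)²/(4Dt)), with n_e·A the pore (flow) area.
Plume center vt = 0.32 × 84 = 26.88 m, so the well at 33 m is 6.12 m downgradient of the peak.
√(4πDt) = 7.409 m, giving peak height M/(n_e·A·√(4πDt)) = 35/(0.40 × 130 × 7.409) = 0.09085 kg/m³.
(x−vt)²/(4Dt) = (6.12)²/(4 × 0.052 × 84) = 2.144; exp(−2.144) = 0.1172.
C = 0.09085 × 0.1172 = 0.0106 kg/m³.

0.0106 kg/m³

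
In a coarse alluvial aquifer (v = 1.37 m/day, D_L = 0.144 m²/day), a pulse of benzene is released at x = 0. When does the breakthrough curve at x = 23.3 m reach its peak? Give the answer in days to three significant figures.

16.9 days

For the 1D instantaneous-source solution, setting ∂C/∂t = 0 at fixed x gives v²t² + 2Dt − x² = 0, so t = (√(D² + v²x²) − D)/v².
√(D² + v²x²) = √(0.144² + 1.37² × 23.3²) = 31.92; v² = 1.8769.
t = (31.92 − 0.144)/1.8769 = 16.9 days (vs. the pure-advection estimate x/v = 17.0 d).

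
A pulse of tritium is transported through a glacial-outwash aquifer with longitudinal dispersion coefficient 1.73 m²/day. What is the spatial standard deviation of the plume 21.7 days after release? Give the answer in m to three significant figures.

Dispersive spreading gives a Gaussian with σ² = 2Dt; advection only shifts the center.
σ = √(2 × 1.73 × 21.7) = 8.66 m.

8.66 m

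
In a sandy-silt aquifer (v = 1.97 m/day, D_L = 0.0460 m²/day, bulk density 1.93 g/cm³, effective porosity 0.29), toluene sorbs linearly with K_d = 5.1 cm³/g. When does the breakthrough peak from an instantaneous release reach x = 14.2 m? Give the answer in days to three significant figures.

251 days

Retardation factor R = 1 + ρ_b·K_d/n = 1 + 1.93 × 5.1/0.29 = 34.94.
Sorption retards both mechanisms: v_R = v/R = 0.05638 m/day, D_R = D/R = 0.001317 m²/day.
Peak time from v_R²t² + 2D_R t − x² = 0: t = (√(D_R² + v_R²x²) − D_R)/v_R².
√(D_R² + v_R²x²) = √(0.001317² + 0.05638² × 14.2²) = 0.8006; v_R² = 0.003179.
t = (0.8006 − 0.001317)/0.003179 = 251 days.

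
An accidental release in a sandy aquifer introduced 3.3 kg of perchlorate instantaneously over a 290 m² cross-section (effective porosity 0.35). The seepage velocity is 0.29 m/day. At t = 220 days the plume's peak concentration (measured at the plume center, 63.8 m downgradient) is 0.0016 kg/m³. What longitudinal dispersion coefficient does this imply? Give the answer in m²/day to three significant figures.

0.149 m²/day

At the plume center C_max = M/(n_e·A·√(4πDt)), so D = M²/(4πt·(n_e·A·C_max)²).
n_e·A·C_max = 0.35 × 290 × 0.0016 = 0.1624 kg/m.
D = 3.3²/(4π × 220 × 0.1624²) = 0.149 m²/day.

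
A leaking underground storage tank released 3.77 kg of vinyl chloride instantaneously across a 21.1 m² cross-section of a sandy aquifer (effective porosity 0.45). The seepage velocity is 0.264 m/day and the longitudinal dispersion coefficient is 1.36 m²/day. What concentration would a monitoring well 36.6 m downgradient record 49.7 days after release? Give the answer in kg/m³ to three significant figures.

For an instantaneous plane source, C(x,t) = M/(n_e·A·√(4πDt)) · exp(−(x−vt)²/(4Dt)), with n_e·A the pore (flow) area.
Plume center vt = 0.264 × 49.7 = 13.1208 m, so the well at 36.6 m is 23.4792 m downgradient of the peak.
√(4πDt) = 29.14 m, giving peak height M/(n_e·A·√(4πDt)) = 3.77/(0.45 × 21.1 × 29.14) = 0.01363 kg/m³.
(x−vt)²/(4Dt) = (23.4792)²/(4 × 1.36 × 49.7) = 2.039; exp(−2.039) = 0.1302.
C = 0.01363 × 0.1302 = 0.00177 kg/m³.

0.00177 kg/m³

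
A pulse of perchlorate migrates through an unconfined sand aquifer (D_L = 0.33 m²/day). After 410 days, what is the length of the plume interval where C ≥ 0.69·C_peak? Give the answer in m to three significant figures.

The plume is Gaussian with σ = √(2Dt) = √(2 × 0.33 × 410) = 16.45 m.
C/C_peak = exp(−Δx²/(2σ²)) = 0.69 ⇒ Δx = σ·√(−2 ln 0.69) = 16.45 × 0.8615 = 14.17 m.
Width = 2Δx = 28.3 m.

28.3 m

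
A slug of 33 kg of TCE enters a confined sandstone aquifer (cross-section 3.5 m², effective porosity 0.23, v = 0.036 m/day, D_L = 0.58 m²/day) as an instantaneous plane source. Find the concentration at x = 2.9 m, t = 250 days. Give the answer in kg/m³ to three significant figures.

0.901 kg/m³

For an instantaneous plane source, C(x,t) = M/(n_e·A·√(4πDt)) · exp(−(x−vt)²/(4Dt)), with n_e·A the pore (flow) area.
Plume center vt = 0.036 × 250 = 9 m, so the well at 2.9 m is 6.1 m upgradient of the peak.
√(4πDt) = 42.69 m, giving peak height M/(n_e·A·√(4πDt)) = 33/(0.23 × 3.5 × 42.69) = 0.9603 kg/m³.
(x−vt)²/(4Dt) = (-6.1)²/(4 × 0.58 × 250) = 0.06416; exp(−0.06416) = 0.9379.
C = 0.9603 × 0.9379 = 0.901 kg/m³.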